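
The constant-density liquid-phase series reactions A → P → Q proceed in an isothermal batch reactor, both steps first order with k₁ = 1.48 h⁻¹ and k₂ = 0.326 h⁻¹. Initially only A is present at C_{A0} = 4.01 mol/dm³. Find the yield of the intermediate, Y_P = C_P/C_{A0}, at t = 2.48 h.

For first-order series with pure A initially, C_P(t) = k₁C_{A0}/(k₂−k₁)·(e^(−k₁t) − e^(−k₂t)).
e^(−k₁t) = e^(−1.48×2.48) = e^(−3.670) = 0.02547; e^(−k₂t) = e^(−0.8085) = 0.4455.
C_P = 1.48×4.01/(0.326−1.48) × (0.02547−0.4455) = (-5.143)×(-0.4201) = 2.160 mol/dm³.
Y_P = C_P/C_{A0} = 2.160/4.01 = 0.539.

0.539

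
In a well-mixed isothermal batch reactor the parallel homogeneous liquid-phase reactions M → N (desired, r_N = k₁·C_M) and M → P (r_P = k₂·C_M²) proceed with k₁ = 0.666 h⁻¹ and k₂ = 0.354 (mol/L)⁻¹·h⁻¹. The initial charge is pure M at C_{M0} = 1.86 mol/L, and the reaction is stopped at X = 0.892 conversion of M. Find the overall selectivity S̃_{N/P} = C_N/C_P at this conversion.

C_M = C_{M0}(1−X) = 0.2009 mol/L.
Along a PFR/batch, dC_N/dC_M = −r_N/(r_N+r_P) = −k₁/(k₁+k₂·C_M).
Integrating from C_{M0} to C_M: C_N = (0.666/0.354)·ln[(0.666+0.354·1.86)/(0.666+0.354·0.201)] = 1.881·ln(1.324/0.7371) = 1.102 mol/L.
C_P = (C_{M0}−C_M)−C_N = 0.5566 mol/L; S̃_{N/P} = 1.102/0.5566 = 1.98.

1.98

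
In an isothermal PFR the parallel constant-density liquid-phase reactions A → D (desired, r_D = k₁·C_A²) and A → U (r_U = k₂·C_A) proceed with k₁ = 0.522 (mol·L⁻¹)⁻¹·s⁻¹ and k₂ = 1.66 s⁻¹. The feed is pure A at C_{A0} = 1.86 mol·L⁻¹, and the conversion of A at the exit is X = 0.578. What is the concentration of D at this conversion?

C_A = C_{A0}(1−X) = 0.7849 mol·L⁻¹.
Along a PFR/batch, dC_U/dC_A = −r_U/(r_D+r_U) = −k₂/(k₂+k₁·C_A).
Integrating from C_{A0} to C_A: C_U = (1.66/0.522)·ln[(1.66+0.522·1.86)/(1.66+0.522·0.785)] = 3.180·ln(2.631/2.070) = 0.7630 mol·L⁻¹.
Then C_D = (C_{A0}−C_A) − C_U = 1.075 − 0.7630 = 0.3121 mol·L⁻¹.

0.312 mol·L⁻¹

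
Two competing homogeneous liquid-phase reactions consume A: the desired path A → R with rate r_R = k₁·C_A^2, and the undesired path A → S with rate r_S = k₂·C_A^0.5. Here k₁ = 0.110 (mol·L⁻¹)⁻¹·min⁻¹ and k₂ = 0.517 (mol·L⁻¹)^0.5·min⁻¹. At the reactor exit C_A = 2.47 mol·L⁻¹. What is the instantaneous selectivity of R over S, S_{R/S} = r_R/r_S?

S_{R/S} = r_R/r_S = (k₁·C_A^2)/(k₂·C_A^0.5) = (k₁/k₂)·C_A^1.5.
= (0.110×2.470^2) / (0.517×2.470^0.5) = 0.6711/0.8125 = 0.826.

0.826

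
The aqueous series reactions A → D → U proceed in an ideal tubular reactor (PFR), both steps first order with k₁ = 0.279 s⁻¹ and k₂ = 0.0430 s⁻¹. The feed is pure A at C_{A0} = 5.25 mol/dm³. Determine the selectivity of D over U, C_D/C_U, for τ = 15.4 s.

The intermediate concentration in a first-order A→B→C sequence is C_D = k₁C_{A0}(e^(−k₁τ) − e^(−k₂τ))/(k₂−k₁).
e^(−k₁τ) = e^(−0.279×15.4) = e^(−4.297) = 0.01361; e^(−k₂τ) = e^(−0.6622) = 0.5157.
C_D = 0.279×5.25/(0.0430−0.279) × (0.01361−0.5157) = (-6.207)×(-0.5021) = 3.116 mol/dm³.
C_A = C_{A0}e^(−k₁τ) = 0.07148 mol/dm³, so C_U = C_{A0}−C_A−C_D = 2.062 mol/dm³; C_D/C_U = 1.51.

1.51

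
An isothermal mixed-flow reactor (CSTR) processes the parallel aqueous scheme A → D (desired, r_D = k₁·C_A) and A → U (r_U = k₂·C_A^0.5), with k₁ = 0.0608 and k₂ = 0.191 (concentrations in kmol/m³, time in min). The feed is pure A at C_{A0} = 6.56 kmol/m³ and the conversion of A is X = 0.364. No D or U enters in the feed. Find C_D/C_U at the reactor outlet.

0.650

Exit C_A = C_{A0}(1−X) = 6.56×0.636 = 4.172 kmol/m³.
In a CSTR the entire volume is at exit conditions, so r_D = 0.0608×4.172 = 0.2537 and r_U = 0.191×4.172^0.5 = 0.3901.
Overall selectivity = C_D/C_U = r_Dτ/(r_Uτ) = r_D/r_U = 0.650.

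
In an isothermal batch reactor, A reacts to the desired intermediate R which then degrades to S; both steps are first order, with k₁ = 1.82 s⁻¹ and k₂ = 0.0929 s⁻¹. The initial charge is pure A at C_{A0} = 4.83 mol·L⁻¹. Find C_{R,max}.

Evaluating C_R at t_opt = ln(k₂/k₁)/(k₂−k₁) gives C_{R,max}/C_{A0} = (k₁/k₂)^[k₂/(k₂−k₁)].
= (1.82/0.0929)^(0.0929/(0.0929−1.82)) = (19.59)^(-0.05379) = 0.8521.
C_{R,max} = 0.8521×4.83 = 4.12 mol·L⁻¹.

4.12 mol·L⁻¹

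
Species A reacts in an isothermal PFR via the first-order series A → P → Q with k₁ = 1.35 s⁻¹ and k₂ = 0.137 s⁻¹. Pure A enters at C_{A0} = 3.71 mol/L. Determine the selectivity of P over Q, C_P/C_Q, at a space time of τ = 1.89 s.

For first-order series with pure A initially, C_P(τ) = k₁C_{A0}/(k₂−k₁)·(e^(−k₁τ) − e^(−k₂τ)).
e^(−k₁τ) = e^(−1.35×1.89) = e^(−2.551) = 0.07796; e^(−k₂τ) = e^(−0.2589) = 0.7719.
C_P = 1.35×3.71/(0.137−1.35) × (0.07796−0.7719) = (-4.129)×(-0.6939) = 2.865 mol/L.
C_A = C_{A0}e^(−k₁τ) = 0.2892 mol/L, so C_Q = C_{A0}−C_A−C_P = 0.5556 mol/L; C_P/C_Q = 5.16.

5.16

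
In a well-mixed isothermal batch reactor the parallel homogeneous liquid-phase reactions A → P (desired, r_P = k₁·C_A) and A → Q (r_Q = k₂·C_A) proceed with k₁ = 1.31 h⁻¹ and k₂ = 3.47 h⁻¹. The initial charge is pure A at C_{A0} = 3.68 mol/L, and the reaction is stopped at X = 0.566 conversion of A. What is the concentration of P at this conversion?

0.571 mol/L

C_A = C_{A0}(1−X) = 1.597 mol/L.
Both paths are first order in A, so the instantaneous fraction to P is constant: dC_P/d(−C_A) = k₁/(k₁+k₂) = 0.2741.
C_P = 0.2741·(C_{A0}−C_A) = 0.2741×2.083 = 0.571 mol/L.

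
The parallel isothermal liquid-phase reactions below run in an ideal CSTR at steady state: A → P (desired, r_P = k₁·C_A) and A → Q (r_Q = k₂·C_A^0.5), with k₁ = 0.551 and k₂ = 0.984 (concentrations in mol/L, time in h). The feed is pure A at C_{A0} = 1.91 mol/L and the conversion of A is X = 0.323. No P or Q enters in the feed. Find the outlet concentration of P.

0.240 mol/L

Exit C_A = C_{A0}(1−X) = 1.91×0.677 = 1.293 mol/L.
A CSTR operates uniformly at the exit composition, giving r_P = 0.7125 and r_Q = 1.119 (each k·C_A^n at C_A = 1.293).
Fraction of consumed A going to P: r_P/(r_P+r_Q) = 0.3890.
C_P = 0.3890·C_{A0}·X = 0.3890×1.91×0.323 = 0.240 mol/L.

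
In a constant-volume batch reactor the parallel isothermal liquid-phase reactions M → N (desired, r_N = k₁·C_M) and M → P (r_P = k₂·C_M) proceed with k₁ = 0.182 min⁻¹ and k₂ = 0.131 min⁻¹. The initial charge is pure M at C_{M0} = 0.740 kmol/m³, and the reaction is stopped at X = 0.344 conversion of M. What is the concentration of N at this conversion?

0.148 kmol/m³

C_M = C_{M0}(1−X) = 0.4854 kmol/m³.
Both paths are first order in M, so the instantaneous fraction to N is constant: dC_N/d(−C_M) = k₁/(k₁+k₂) = 0.5815.
C_N = 0.5815·(C_{M0}−C_M) = 0.5815×0.2546 = 0.148 kmol/m³.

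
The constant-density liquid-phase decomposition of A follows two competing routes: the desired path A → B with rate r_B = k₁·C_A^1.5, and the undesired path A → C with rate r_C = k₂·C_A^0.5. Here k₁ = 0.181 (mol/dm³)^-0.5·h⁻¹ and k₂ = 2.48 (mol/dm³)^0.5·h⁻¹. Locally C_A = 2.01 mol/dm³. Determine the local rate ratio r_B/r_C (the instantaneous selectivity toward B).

0.147

S_{B/C} = r_B/r_C = (k₁·C_A^1.5)/(k₂·C_A^0.5) = (k₁/k₂)·C_A.
= (0.181×2.010^1.5) / (2.48×2.010^0.5) = 0.5158/3.516 = 0.147.
Since the desired path is higher order in A, keeping C_A high (PFR or concentrated feed) favours B.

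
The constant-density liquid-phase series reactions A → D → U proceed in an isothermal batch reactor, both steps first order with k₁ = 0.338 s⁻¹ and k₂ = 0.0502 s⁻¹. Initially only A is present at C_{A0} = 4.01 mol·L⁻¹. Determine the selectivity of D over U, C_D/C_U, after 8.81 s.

2.73

Solving the coupled first-order balances gives C_D(t) = [k₁/(k₂−k₁)]·C_{A0}·(e^(−k₁t) − e^(−k₂t)).
e^(−k₁t) = e^(−0.338×8.81) = e^(−2.978) = 0.05091; e^(−k₂t) = e^(−0.4423) = 0.6426.
C_D = 0.338×4.01/(0.0502−0.338) × (0.05091−0.6426) = (-4.709)×(-0.5917) = 2.786 mol·L⁻¹.
C_A = C_{A0}e^(−k₁t) = 0.2041 mol·L⁻¹, so C_U = C_{A0}−C_A−C_D = 1.019 mol·L⁻¹; C_D/C_U = 2.73.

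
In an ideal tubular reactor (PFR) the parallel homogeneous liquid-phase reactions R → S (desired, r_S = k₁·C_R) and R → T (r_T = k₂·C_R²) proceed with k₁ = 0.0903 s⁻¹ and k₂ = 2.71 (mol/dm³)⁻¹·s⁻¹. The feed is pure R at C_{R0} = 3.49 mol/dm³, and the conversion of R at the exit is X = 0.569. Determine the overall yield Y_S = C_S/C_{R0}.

C_R = C_{R0}(1−X) = 1.504 mol/dm³.
Along a PFR/batch, dC_S/dC_R = −r_S/(r_S+r_T) = −k₁/(k₁+k₂·C_R).
Integrating from C_{R0} to C_R: C_S = (0.0903/2.71)·ln[(0.0903+2.71·3.49)/(0.0903+2.71·1.50)] = 0.03332·ln(9.548/4.167) = 0.02763 mol/dm³.
Y_S = C_S/C_{R0} = 0.02763/3.49 = 0.00792.

0.00792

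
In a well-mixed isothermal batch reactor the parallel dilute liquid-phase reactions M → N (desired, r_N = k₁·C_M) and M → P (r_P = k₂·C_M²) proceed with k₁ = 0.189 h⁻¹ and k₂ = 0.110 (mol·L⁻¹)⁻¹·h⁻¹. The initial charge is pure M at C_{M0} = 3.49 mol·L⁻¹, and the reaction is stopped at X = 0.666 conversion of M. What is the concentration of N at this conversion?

C_M = C_{M0}(1−X) = 1.166 mol·L⁻¹.
Along a PFR/batch, dC_N/dC_M = −r_N/(r_N+r_P) = −k₁/(k₁+k₂·C_M).
Integrating from C_{M0} to C_M: C_N = (0.189/0.110)·ln[(0.189+0.110·3.49)/(0.189+0.110·1.17)] = 1.718·ln(0.5729/0.3172) = 1.016 mol·L⁻¹.

1.02 mol·L⁻¹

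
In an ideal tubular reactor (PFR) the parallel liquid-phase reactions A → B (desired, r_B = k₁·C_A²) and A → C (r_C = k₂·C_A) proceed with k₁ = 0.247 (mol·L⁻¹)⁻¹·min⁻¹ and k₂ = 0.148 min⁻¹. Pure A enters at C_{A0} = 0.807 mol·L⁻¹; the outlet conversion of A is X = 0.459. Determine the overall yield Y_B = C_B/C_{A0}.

C_A = C_{A0}(1−X) = 0.4366 mol·L⁻¹.
Along a PFR/batch, dC_C/dC_A = −r_C/(r_B+r_C) = −k₂/(k₂+k₁·C_A).
Integrating from C_{A0} to C_A: C_C = (0.148/0.247)·ln[(0.148+0.247·0.807)/(0.148+0.247·0.437)] = 0.5992·ln(0.3473/0.2558) = 0.1832 mol·L⁻¹.
Then C_B = (C_{A0}−C_A) − C_C = 0.3704 − 0.1832 = 0.1872 mol·L⁻¹.
Y_B = C_B/C_{A0} = 0.1872/0.807 = 0.232.

0.232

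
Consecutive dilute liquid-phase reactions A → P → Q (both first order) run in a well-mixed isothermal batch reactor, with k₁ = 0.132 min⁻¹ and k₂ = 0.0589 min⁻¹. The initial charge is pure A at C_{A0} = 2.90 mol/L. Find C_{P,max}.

At the optimum, C_{P,max}/C_{A0} = (k₁/k₂)^[k₂/(k₂−k₁)].
= (0.132/0.0589)^(0.0589/(0.0589−0.132)) = (2.241)^(-0.8057) = 0.5219.
C_{P,max} = 0.5219×2.90 = 1.51 mol/L.

1.51 mol/L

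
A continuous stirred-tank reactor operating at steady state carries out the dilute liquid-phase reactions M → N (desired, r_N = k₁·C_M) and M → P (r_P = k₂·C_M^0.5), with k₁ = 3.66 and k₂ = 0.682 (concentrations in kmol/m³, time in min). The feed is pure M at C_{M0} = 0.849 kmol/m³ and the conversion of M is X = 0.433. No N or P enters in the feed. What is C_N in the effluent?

0.290 kmol/m³

Exit C_M = C_{M0}(1−X) = 0.849×0.567 = 0.4814 kmol/m³.
In a CSTR the entire volume is at exit conditions, so r_N = 3.66×0.4814 = 1.762 and r_P = 0.682×0.4814^0.5 = 0.4732.
Fraction of consumed M going to N: r_N/(r_N+r_P) = 0.7883.
C_N = 0.7883·C_{M0}·X = 0.7883×0.849×0.433 = 0.290 kmol/m³.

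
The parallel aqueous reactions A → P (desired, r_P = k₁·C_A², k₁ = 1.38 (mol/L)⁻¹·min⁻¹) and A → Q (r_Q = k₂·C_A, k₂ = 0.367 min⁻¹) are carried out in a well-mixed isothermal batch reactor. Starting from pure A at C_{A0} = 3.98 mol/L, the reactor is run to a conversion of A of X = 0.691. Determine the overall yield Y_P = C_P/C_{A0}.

0.621

C_A = C_{A0}(1−X) = 1.230 mol/L.
Along a PFR/batch, dC_Q/dC_A = −r_Q/(r_P+r_Q) = −k₂/(k₂+k₁·C_A).
Integrating from C_{A0} to C_A: C_Q = (0.367/1.38)·ln[(0.367+1.38·3.98)/(0.367+1.38·1.23)] = 0.2659·ln(5.859/2.064) = 0.2775 mol/L.
Then C_P = (C_{A0}−C_A) − C_Q = 2.750 − 0.2775 = 2.473 mol/L.
Y_P = C_P/C_{A0} = 2.473/3.98 = 0.621.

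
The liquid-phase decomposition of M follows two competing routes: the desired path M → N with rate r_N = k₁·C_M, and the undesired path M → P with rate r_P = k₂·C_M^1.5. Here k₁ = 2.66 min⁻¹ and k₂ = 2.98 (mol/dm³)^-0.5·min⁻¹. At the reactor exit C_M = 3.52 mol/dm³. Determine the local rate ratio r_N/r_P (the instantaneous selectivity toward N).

S_{N/P} = r_N/r_P = (k₁·C_M)/(k₂·C_M^1.5) = (k₁/k₂)·C_M^-0.5.
= (2.66×3.520) / (2.98×3.520^1.5) = 9.363/19.68 = 0.476.

0.476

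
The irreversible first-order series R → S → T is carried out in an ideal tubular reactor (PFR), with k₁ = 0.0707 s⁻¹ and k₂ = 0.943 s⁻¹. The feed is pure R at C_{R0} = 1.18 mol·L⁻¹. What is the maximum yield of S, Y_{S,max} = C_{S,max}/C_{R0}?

0.0608

For a first-order series the maximum intermediate yield is C_{S,max}/C_{R0} = (k₁/k₂)^[k₂/(k₂−k₁)].
= (0.0707/0.943)^(0.943/(0.943−0.0707)) = (0.07497)^(1.081) = 0.06077.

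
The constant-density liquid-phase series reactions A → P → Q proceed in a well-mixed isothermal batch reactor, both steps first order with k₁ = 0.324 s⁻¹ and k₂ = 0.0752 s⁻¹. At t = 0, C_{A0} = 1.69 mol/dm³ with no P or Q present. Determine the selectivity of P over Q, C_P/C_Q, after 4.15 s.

The intermediate concentration in a first-order A→B→C sequence is C_P = k₁C_{A0}(e^(−k₁t) − e^(−k₂t))/(k₂−k₁).
e^(−k₁t) = e^(−0.324×4.15) = e^(−1.345) = 0.2606; e^(−k₂t) = e^(−0.3121) = 0.7319.
C_P = 0.324×1.69/(0.0752−0.324) × (0.2606−0.7319) = (-2.201)×(-0.4713) = 1.037 mol/dm³.
C_A = C_{A0}e^(−k₁t) = 0.4405 mol/dm³, so C_Q = C_{A0}−C_A−C_P = 0.2123 mol/dm³; C_P/C_Q = 4.89.

4.89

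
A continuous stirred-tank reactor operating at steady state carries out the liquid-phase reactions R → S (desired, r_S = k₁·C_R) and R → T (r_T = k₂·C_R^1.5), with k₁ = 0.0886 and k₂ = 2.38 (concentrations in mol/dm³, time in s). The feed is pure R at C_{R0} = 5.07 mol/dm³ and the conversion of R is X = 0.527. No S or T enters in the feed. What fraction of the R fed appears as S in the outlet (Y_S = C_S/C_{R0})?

0.0124

Exit C_R = C_{R0}(1−X) = 5.07×0.473 = 2.398 mol/dm³.
In a CSTR the entire volume is at exit conditions, so r_S = 0.0886×2.398 = 0.2125 and r_T = 2.38×2.398^1.5 = 8.839.
Fraction of consumed R going to S: r_S/(r_S+r_T) = 0.02347.
C_S = 0.02347·C_{R0}·X = 0.02347×5.07×0.527 = 0.0627 mol/dm³; Y_S = C_S/C_{R0} = 0.0124.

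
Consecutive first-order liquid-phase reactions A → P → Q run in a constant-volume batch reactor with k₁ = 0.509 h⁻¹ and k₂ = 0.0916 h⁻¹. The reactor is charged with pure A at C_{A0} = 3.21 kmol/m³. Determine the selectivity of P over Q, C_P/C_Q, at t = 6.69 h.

1.79

The intermediate concentration in a first-order A→B→C sequence is C_P = k₁C_{A0}(e^(−k₁t) − e^(−k₂t))/(k₂−k₁).
e^(−k₁t) = e^(−0.509×6.69) = e^(−3.405) = 0.03320; e^(−k₂t) = e^(−0.6128) = 0.5418.
C_P = 0.509×3.21/(0.0916−0.509) × (0.03320−0.5418) = (-3.914)×(-0.5086) = 1.991 kmol/m³.
C_A = C_{A0}e^(−k₁t) = 0.1066 kmol/m³, so C_Q = C_{A0}−C_A−C_P = 1.112 kmol/m³; C_P/C_Q = 1.79.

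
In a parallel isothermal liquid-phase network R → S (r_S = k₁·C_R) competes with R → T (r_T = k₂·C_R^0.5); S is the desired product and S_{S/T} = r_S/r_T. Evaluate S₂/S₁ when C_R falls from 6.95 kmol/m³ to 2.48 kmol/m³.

S_{S/T} = (k₁/k₂)·C_R^0.5, so S₂/S₁ = (C_{R,2}/C_{R,1})^0.5.
= (2.48/6.95)^0.5 = (0.3568)^0.5 = 0.597.

0.597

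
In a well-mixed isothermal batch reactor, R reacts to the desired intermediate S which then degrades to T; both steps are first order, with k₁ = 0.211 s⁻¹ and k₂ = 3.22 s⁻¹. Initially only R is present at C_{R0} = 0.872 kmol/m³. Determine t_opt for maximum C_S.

The intermediate peaks when r₁ = r₂, i.e. k₁e^(−k₁t) = k₂e^(−k₂t), giving t_opt = ln(k₂/k₁)/(k₂−k₁).
= ln(3.22/0.211)/(3.22−0.211) = ln(15.26)/3.009 = 2.725/3.009 = 0.906 s.

0.906 s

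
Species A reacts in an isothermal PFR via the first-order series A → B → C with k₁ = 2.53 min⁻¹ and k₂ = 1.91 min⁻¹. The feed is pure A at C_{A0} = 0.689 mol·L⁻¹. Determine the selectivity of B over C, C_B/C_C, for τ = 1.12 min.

For first-order series with pure A initially, C_B(τ) = k₁C_{A0}/(k₂−k₁)·(e^(−k₁τ) − e^(−k₂τ)).
e^(−k₁τ) = e^(−2.53×1.12) = e^(−2.834) = 0.05880; e^(−k₂τ) = e^(−2.139) = 0.1177.
C_B = 2.53×0.689/(1.91−2.53) × (0.05880−0.1177) = (-2.812)×(-0.05895) = 0.1657 mol·L⁻¹.
C_A = C_{A0}e^(−k₁τ) = 0.04051 mol·L⁻¹, so C_C = C_{A0}−C_A−C_B = 0.4827 mol·L⁻¹; C_B/C_C = 0.343.

0.343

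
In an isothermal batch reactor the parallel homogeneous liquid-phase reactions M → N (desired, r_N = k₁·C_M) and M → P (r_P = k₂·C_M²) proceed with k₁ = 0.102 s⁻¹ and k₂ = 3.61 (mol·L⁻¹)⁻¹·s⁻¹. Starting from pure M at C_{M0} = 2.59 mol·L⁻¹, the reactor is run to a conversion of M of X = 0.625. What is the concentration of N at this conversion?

0.0272 mol·L⁻¹

C_M = C_{M0}(1−X) = 0.9712 mol·L⁻¹.
Along a PFR/batch, dC_N/dC_M = −r_N/(r_N+r_P) = −k₁/(k₁+k₂·C_M).
Integrating from C_{M0} to C_M: C_N = (0.102/3.61)·ln[(0.102+3.61·2.59)/(0.102+3.61·0.971)] = 0.02825·ln(9.452/3.608) = 0.02721 mol·L⁻¹.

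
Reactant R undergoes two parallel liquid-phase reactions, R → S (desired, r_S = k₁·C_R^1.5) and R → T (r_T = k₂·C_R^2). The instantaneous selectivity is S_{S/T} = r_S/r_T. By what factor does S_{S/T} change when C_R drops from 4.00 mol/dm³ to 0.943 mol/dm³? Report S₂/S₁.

S_{S/T} = (k₁/k₂)·C_R^-0.5, so S₂/S₁ = (C_{R,2}/C_{R,1})^-0.5.
= (0.943/4.00)^(-0.5) = (0.2357)^(-0.5) = 2.06.

2.06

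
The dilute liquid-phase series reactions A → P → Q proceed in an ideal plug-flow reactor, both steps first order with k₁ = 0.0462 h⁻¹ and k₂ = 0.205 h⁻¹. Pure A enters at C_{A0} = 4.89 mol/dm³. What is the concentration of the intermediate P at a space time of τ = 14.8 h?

The intermediate concentration in a first-order A→B→C sequence is C_P = k₁C_{A0}(e^(−k₁τ) − e^(−k₂τ))/(k₂−k₁).
e^(−k₁τ) = e^(−0.0462×14.8) = e^(−0.6838) = 0.5047; e^(−k₂τ) = e^(−3.034) = 0.04812.
C_P = 0.0462×4.89/(0.205−0.0462) × (0.5047−0.04812) = 1.423×0.4566 = 0.6496 mol/dm³.

0.650 mol/dm³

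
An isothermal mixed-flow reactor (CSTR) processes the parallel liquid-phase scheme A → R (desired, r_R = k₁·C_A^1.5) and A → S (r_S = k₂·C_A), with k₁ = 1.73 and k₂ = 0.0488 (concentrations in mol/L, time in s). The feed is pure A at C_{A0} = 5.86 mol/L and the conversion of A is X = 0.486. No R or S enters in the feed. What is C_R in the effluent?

Exit C_A = C_{A0}(1−X) = 5.86×0.514 = 3.012 mol/L.
In a CSTR the entire volume is at exit conditions, so r_R = 1.73×3.012^1.5 = 9.044 and r_S = 0.0488×3.012 = 0.1470.
Fraction of consumed A going to R: r_R/(r_R+r_S) = 0.9840.
C_R = 0.9840·C_{A0}·X = 0.9840×5.86×0.486 = 2.80 mol/L.

2.80 mol/L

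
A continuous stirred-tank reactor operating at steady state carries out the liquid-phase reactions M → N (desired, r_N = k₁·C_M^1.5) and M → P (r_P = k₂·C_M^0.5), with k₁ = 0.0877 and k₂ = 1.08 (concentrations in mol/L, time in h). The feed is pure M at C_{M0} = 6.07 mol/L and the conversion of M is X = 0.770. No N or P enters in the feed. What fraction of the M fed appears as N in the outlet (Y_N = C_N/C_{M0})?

Exit C_M = C_{M0}(1−X) = 6.07×0.230 = 1.396 mol/L.
A CSTR operates uniformly at the exit composition, giving r_N = 0.1447 and r_P = 1.276 (each k·C_M^n at C_M = 1.396).
Fraction of consumed M going to N: r_N/(r_N+r_P) = 0.1018.
C_N = 0.1018·C_{M0}·X = 0.1018×6.07×0.770 = 0.476 mol/L; Y_N = C_N/C_{M0} = 0.0784.

0.0784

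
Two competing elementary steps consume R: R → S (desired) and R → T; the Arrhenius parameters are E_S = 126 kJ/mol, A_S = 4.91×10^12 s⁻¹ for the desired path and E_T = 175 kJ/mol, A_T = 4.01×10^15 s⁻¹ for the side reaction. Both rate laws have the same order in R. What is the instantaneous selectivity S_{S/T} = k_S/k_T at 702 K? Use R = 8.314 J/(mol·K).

Since both paths have the same order in R, the concentration cancels and S_{S/T} = k_S/k_T = (A_S/A_T)·exp[(E_T−E_S)/(RT)].
(E_T−E_S)/(RT) = (175−126)×10³/(8.314×702) = 49000/5836 = 8.396.
k_S/k_T = (4.91×10^12/4.01×10^15)·exp(8.396) = 0.001224 × 4427 = 5.42.
Since E_S < E_T, lowering the temperature improves selectivity toward S.

5.42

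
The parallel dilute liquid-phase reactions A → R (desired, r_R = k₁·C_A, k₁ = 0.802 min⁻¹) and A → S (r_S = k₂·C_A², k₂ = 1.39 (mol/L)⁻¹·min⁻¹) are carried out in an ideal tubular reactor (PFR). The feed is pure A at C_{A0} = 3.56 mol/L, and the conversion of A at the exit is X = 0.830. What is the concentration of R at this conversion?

0.723 mol/L

C_A = C_{A0}(1−X) = 0.6052 mol/L.
Along a PFR/batch, dC_R/dC_A = −r_R/(r_R+r_S) = −k₁/(k₁+k₂·C_A).
Integrating from C_{A0} to C_A: C_R = (0.802/1.39)·ln[(0.802+1.39·3.56)/(0.802+1.39·0.605)] = 0.5770·ln(5.750/1.643) = 0.7227 mol/L.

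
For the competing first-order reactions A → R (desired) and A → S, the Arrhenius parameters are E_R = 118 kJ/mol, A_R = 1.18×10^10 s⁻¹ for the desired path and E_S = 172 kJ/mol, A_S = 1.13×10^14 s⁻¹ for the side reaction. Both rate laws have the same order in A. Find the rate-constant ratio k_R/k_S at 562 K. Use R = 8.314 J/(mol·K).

With equal orders, S_{R/S} = k_R/k_S = (A_R/A_S)·exp[(E_S−E_R)/(RT)].
(E_S−E_R)/(RT) = (172−118)×10³/(8.314×562) = 54000/4672 = 11.56.
k_R/k_S = (1.18×10^10/1.13×10^14)·exp(11.56) = 1.044×10^-4 × 1.045×10^5 = 10.9.
Since E_R < E_S, lowering the temperature improves selectivity toward R.

10.9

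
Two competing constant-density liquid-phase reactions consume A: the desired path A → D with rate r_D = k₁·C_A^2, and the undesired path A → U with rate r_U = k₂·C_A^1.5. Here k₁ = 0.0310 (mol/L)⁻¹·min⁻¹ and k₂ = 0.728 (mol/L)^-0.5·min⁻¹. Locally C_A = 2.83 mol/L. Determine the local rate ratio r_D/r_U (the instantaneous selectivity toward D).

S_{D/U} = r_D/r_U = (k₁·C_A^2)/(k₂·C_A^1.5) = (k₁/k₂)·C_A^0.5.
= (0.0310×2.830^2) / (0.728×2.830^1.5) = 0.2483/3.466 = 0.0716.
Since the desired path is higher order in A, keeping C_A high (PFR or concentrated feed) favours D.

0.0716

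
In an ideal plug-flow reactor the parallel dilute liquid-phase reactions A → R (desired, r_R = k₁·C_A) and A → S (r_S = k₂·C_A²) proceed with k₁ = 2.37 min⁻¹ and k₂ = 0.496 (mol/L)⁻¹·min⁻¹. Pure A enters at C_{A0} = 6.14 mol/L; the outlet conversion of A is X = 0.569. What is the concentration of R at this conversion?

C_A = C_{A0}(1−X) = 2.646 mol/L.
Along a PFR/batch, dC_R/dC_A = −r_R/(r_R+r_S) = −k₁/(k₁+k₂·C_A).
Integrating from C_{A0} to C_A: C_R = (2.37/0.496)·ln[(2.37+0.496·6.14)/(2.37+0.496·2.65)] = 4.778·ln(5.415/3.683) = 1.843 mol/L.

1.84 mol/L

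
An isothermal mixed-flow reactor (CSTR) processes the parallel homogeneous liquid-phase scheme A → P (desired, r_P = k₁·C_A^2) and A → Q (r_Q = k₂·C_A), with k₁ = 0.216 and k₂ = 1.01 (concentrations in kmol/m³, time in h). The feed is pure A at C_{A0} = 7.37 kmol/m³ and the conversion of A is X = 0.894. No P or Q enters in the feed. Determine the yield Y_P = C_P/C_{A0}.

0.128

Exit C_A = C_{A0}(1−X) = 7.37×0.106 = 0.7812 kmol/m³.
A CSTR operates uniformly at the exit composition, giving r_P = 0.1318 and r_Q = 0.7890 (each k·C_A^n at C_A = 0.7812).
Fraction of consumed A going to P: r_P/(r_P+r_Q) = 0.1432.
C_P = 0.1432·C_{A0}·X = 0.1432×7.37×0.894 = 0.943 kmol/m³; Y_P = C_P/C_{A0} = 0.128.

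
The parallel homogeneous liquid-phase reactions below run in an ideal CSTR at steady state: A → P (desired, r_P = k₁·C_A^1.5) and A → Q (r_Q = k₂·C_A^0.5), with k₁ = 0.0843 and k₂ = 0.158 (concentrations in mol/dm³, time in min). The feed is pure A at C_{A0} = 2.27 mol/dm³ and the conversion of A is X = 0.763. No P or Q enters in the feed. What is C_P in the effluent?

0.386 mol/dm³

Exit C_A = C_{A0}(1−X) = 2.27×0.237 = 0.5380 mol/dm³.
In a CSTR the entire volume is at exit conditions, so r_P = 0.0843×0.5380^1.5 = 0.03327 and r_Q = 0.158×0.5380^0.5 = 0.1159.
Fraction of consumed A going to P: r_P/(r_P+r_Q) = 0.2230.
C_P = 0.2230·C_{A0}·X = 0.2230×2.27×0.763 = 0.386 mol/dm³.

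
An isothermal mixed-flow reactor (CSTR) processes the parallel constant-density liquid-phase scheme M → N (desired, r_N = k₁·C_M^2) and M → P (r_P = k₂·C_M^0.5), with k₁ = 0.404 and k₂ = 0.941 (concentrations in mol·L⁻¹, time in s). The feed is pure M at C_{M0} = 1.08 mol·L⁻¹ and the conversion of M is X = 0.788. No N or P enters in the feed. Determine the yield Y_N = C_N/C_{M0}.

0.0354

Exit C_M = C_{M0}(1−X) = 1.08×0.212 = 0.2290 mol·L⁻¹.
A CSTR operates uniformly at the exit composition, giving r_N = 0.02118 and r_P = 0.4503 (each k·C_M^n at C_M = 0.2290).
Fraction of consumed M going to N: r_N/(r_N+r_P) = 0.04492.
C_N = 0.04492·C_{M0}·X = 0.04492×1.08×0.788 = 0.0382 mol·L⁻¹; Y_N = C_N/C_{M0} = 0.0354.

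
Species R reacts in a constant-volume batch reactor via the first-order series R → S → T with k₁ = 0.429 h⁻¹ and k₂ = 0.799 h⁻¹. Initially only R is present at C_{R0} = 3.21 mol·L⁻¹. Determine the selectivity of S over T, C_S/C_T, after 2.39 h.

Solving the coupled first-order balances gives C_S(t) = [k₁/(k₂−k₁)]·C_{R0}·(e^(−k₁t) − e^(−k₂t)).
e^(−k₁t) = e^(−0.429×2.39) = e^(−1.025) = 0.3587; e^(−k₂t) = e^(−1.910) = 0.1481.
C_S = 0.429×3.21/(0.799−0.429) × (0.3587−0.1481) = 3.722×0.2105 = 0.7836 mol·L⁻¹.
C_R = C_{R0}e^(−k₁t) = 1.151 mol·L⁻¹, so C_T = C_{R0}−C_R−C_S = 1.275 mol·L⁻¹; C_S/C_T = 0.615.

0.615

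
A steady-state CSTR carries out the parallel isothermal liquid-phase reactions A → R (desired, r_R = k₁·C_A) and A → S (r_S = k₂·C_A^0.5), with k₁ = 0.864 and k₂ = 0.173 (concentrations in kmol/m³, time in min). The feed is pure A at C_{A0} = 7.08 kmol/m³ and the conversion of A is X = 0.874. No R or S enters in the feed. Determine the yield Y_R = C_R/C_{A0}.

0.721

Exit C_A = C_{A0}(1−X) = 7.08×0.126 = 0.8921 kmol/m³.
Rates in a CSTR are evaluated at the outlet concentration: r_R = 0.864×0.8921 = 0.7708, r_S = 0.173×0.8921^0.5 = 0.1634.
Fraction of consumed A going to R: r_R/(r_R+r_S) = 0.8251.
C_R = 0.8251·C_{A0}·X = 0.8251×7.08×0.874 = 5.11 kmol/m³; Y_R = C_R/C_{A0} = 0.721.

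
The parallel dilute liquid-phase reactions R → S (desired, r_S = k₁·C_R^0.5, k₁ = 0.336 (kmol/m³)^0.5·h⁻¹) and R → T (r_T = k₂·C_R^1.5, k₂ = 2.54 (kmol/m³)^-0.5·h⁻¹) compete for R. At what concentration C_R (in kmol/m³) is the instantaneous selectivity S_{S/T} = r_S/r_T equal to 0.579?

0.228 kmol/m³

S_{S/T} = (k₁/k₂)·C_R⁻¹ ⇒ C_R = (S·k₂/k₁)^(-1).
= (0.579×2.54/0.336)^(-1) = (4.377)^(-1) = 0.228 kmol/m³.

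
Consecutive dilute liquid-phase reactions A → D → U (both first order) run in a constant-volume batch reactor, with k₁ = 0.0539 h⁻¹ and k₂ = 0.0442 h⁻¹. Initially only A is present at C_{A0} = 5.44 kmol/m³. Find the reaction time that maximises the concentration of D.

20.5 h

For first-order series the maximum of C_D occurs at t_opt = ln(k₂/k₁)/(k₂−k₁).
= ln(0.0442/0.0539)/(0.0442−0.0539) = ln(0.8200)/-0.009700 = -0.1984/-0.009700 = 20.5 h.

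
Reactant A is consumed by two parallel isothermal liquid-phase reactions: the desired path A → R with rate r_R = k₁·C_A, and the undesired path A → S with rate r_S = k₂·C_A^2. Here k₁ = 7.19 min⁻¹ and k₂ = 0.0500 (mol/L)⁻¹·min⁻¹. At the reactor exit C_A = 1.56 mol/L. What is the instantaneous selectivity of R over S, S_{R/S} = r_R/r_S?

92.2

S_{R/S} = r_R/r_S = (k₁·C_A)/(k₂·C_A^2) = (k₁/k₂)·C_A⁻¹.
= (7.19×1.560) / (0.0500×1.560^2) = 11.22/0.1217 = 92.2.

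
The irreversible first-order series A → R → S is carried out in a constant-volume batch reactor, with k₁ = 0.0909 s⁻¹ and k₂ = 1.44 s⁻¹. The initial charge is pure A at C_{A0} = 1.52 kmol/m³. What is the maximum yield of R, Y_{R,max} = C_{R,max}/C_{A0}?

0.0524

At the optimum, C_{R,max}/C_{A0} = (k₁/k₂)^[k₂/(k₂−k₁)].
= (0.0909/1.44)^(1.44/(1.44−0.0909)) = (0.06313)^(1.067) = 0.05240.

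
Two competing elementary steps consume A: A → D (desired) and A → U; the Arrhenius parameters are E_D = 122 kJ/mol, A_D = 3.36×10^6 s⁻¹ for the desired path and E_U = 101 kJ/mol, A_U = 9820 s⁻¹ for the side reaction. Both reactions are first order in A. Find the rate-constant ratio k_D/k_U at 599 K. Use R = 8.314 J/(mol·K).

5.05

k_D/k_U = (A_D/A_U)·exp[−(E_D−E_U)/(RT)] = (A_D/A_U)·exp[(E_U−E_D)/(RT)].
(E_U−E_D)/(RT) = (101−122)×10³/(8.314×599) = -21000/4980 = -4.217.
k_D/k_U = (3.36×10^6/9820)·exp(-4.217) = 342.2 × 0.01475 = 5.05.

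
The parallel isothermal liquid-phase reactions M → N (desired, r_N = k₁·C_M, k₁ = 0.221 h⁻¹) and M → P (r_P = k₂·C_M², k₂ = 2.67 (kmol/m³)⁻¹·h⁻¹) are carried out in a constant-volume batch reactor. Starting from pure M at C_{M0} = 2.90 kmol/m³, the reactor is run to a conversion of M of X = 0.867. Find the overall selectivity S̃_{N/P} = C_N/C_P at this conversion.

0.0649

C_M = C_{M0}(1−X) = 0.3857 kmol/m³.
Along a PFR/batch, dC_N/dC_M = −r_N/(r_N+r_P) = −k₁/(k₁+k₂·C_M).
Integrating from C_{M0} to C_M: C_N = (0.221/2.67)·ln[(0.221+2.67·2.90)/(0.221+2.67·0.386)] = 0.08277·ln(7.964/1.251) = 0.1532 kmol/m³.
C_P = (C_{M0}−C_M)−C_N = 2.361 kmol/m³; S̃_{N/P} = 0.1532/2.361 = 0.0649.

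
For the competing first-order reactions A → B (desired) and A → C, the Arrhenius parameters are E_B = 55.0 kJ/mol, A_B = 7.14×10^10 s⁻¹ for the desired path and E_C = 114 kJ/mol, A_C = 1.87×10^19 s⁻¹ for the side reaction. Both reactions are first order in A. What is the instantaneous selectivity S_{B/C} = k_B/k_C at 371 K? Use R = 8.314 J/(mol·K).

0.774

With equal orders, S_{B/C} = k_B/k_C = (A_B/A_C)·exp[(E_C−E_B)/(RT)].
(E_C−E_B)/(RT) = (114−55.0)×10³/(8.314×371) = 59000/3084 = 19.13.
k_B/k_C = (7.14×10^10/1.87×10^19)·exp(19.13) = 3.818×10^-9 × 2.028×10^8 = 0.774.
Since E_B < E_C, lowering the temperature improves selectivity toward B.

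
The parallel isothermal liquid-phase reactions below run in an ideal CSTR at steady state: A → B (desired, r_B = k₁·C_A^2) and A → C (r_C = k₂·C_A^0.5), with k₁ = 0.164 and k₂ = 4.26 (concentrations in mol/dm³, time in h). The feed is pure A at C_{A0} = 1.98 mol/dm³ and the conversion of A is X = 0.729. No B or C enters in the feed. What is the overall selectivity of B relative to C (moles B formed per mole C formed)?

Exit C_A = C_{A0}(1−X) = 1.98×0.271 = 0.5366 mol/dm³.
In a CSTR the entire volume is at exit conditions, so r_B = 0.164×0.5366^2 = 0.04722 and r_C = 4.26×0.5366^0.5 = 3.121.
Overall selectivity = C_B/C_C = r_Bτ/(r_Cτ) = r_B/r_C = 0.0151.

0.0151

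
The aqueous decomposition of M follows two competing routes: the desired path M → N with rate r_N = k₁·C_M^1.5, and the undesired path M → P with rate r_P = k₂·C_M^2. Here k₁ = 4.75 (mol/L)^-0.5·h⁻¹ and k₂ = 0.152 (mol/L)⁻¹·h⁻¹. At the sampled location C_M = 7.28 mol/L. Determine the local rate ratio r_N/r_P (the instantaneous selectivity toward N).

S_{N/P} = r_N/r_P = (k₁·C_M^1.5)/(k₂·C_M^2) = (k₁/k₂)·C_M^-0.5.
= (4.75×7.280^1.5) / (0.152×7.280^2) = 93.30/8.056 = 11.6.
The undesired path is higher order in M, so low C_M (CSTR or dilute feed) favours N.

11.6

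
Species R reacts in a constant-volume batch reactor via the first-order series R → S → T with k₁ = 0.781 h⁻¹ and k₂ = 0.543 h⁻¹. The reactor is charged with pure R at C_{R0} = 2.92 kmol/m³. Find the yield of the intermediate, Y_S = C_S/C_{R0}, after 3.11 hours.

0.317

For first-order series with pure R initially, C_S(t) = k₁C_{R0}/(k₂−k₁)·(e^(−k₁t) − e^(−k₂t)).
e^(−k₁t) = e^(−0.781×3.11) = e^(−2.429) = 0.08813; e^(−k₂t) = e^(−1.689) = 0.1848.
C_S = 0.781×2.92/(0.543−0.781) × (0.08813−0.1848) = (-9.582)×(-0.09662) = 0.9258 kmol/m³.
Y_S = C_S/C_{R0} = 0.9258/2.92 = 0.317.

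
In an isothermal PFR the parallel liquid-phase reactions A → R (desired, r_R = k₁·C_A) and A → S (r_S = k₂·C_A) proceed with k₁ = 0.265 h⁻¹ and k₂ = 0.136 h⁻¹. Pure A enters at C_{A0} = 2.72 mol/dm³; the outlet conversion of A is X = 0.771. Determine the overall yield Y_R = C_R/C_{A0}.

C_A = C_{A0}(1−X) = 0.6229 mol/dm³.
Both paths are first order in A, so the instantaneous fraction to R is constant: dC_R/d(−C_A) = k₁/(k₁+k₂) = 0.6608.
C_R = 0.6608·(C_{A0}−C_A) = 0.6608×2.097 = 1.39 mol/dm³.
Y_R = C_R/C_{A0} = 1.386/2.72 = 0.510.

0.510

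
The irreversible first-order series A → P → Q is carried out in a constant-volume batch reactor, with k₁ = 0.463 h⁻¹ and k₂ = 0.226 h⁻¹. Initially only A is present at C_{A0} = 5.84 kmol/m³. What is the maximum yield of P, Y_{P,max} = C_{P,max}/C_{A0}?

At the optimum, C_{P,max}/C_{A0} = (k₁/k₂)^[k₂/(k₂−k₁)].
= (0.463/0.226)^(0.226/(0.226−0.463)) = (2.049)^(-0.9536) = 0.5046.

0.505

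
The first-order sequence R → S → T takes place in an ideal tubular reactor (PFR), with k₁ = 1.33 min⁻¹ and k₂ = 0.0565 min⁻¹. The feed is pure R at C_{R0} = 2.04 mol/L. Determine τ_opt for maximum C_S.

2.48 min

Setting dC_S/dτ = 0 gives τ_opt = ln(k₂/k₁)/(k₂−k₁).
= ln(0.0565/1.33)/(0.0565−1.33) = ln(0.04248)/-1.274 = -3.159/-1.274 = 2.48 min.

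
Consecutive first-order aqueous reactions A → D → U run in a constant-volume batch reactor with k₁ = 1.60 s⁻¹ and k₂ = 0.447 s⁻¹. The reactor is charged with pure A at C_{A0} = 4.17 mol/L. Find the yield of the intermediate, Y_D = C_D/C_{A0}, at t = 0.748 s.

For first-order series with pure A initially, C_D(t) = k₁C_{A0}/(k₂−k₁)·(e^(−k₁t) − e^(−k₂t)).
e^(−k₁t) = e^(−1.60×0.748) = e^(−1.197) = 0.3022; e^(−k₂t) = e^(−0.3344) = 0.7158.
C_D = 1.60×4.17/(0.447−1.60) × (0.3022−0.7158) = (-5.787)×(-0.4136) = 2.394 mol/L.
Y_D = C_D/C_{A0} = 2.394/4.17 = 0.574.

0.574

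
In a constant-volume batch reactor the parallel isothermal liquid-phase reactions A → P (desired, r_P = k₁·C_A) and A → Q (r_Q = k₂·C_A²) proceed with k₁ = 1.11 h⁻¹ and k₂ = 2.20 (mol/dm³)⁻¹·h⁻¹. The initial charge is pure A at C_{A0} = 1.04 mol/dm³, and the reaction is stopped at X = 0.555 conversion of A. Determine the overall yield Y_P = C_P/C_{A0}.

C_A = C_{A0}(1−X) = 0.4628 mol/dm³.
Along a PFR/batch, dC_P/dC_A = −r_P/(r_P+r_Q) = −k₁/(k₁+k₂·C_A).
Integrating from C_{A0} to C_A: C_P = (1.11/2.20)·ln[(1.11+2.20·1.04)/(1.11+2.20·0.463)] = 0.5045·ln(3.398/2.128) = 0.2361 mol/dm³.
Y_P = C_P/C_{A0} = 0.2361/1.04 = 0.227.

0.227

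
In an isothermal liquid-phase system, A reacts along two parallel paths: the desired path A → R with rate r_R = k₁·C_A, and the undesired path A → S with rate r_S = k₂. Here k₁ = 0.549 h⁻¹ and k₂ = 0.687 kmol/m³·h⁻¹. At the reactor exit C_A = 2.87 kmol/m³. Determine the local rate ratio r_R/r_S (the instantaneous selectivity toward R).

2.29

S_{R/S} = r_R/r_S = (k₁·C_A)/(k₂) = (k₁/k₂)·C_A.
= (0.549×2.870) / (0.687) = 1.576/0.6870 = 2.29.
Since the desired path is higher order in A, keeping C_A high (PFR or concentrated feed) favours R.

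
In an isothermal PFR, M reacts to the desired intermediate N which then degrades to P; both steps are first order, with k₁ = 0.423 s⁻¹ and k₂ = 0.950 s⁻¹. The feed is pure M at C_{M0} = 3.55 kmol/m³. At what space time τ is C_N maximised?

1.54 s

The intermediate peaks when r₁ = r₂, i.e. k₁e^(−k₁τ) = k₂e^(−k₂τ), giving τ_opt = ln(k₂/k₁)/(k₂−k₁).
= ln(0.950/0.423)/(0.950−0.423) = ln(2.246)/0.5270 = 0.8091/0.5270 = 1.54 s.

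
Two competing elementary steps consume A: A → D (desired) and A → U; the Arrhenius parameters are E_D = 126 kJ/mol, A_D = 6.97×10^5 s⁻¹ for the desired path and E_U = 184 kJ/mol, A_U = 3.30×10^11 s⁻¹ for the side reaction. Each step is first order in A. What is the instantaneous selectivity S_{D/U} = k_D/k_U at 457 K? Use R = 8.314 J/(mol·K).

9.00

With equal orders, S_{D/U} = k_D/k_U = (A_D/A_U)·exp[(E_U−E_D)/(RT)].
(E_U−E_D)/(RT) = (184−126)×10³/(8.314×457) = 58000/3799 = 15.27.
k_D/k_U = (6.97×10^5/3.30×10^11)·exp(15.27) = 2.112×10^-6 × 4.262×10^6 = 9.00.
Since E_D < E_U, lowering the temperature improves selectivity toward D.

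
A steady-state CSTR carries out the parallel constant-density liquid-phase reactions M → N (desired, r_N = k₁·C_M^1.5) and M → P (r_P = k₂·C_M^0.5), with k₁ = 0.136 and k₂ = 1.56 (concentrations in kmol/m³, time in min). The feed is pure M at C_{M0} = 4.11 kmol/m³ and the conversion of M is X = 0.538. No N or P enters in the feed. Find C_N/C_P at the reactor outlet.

Exit C_M = C_{M0}(1−X) = 4.11×0.462 = 1.899 kmol/m³.
Rates in a CSTR are evaluated at the outlet concentration: r_N = 0.136×1.899^1.5 = 0.3558, r_P = 1.56×1.899^0.5 = 2.150.
Overall selectivity = C_N/C_P = r_Nτ/(r_Pτ) = r_N/r_P = 0.166.

0.166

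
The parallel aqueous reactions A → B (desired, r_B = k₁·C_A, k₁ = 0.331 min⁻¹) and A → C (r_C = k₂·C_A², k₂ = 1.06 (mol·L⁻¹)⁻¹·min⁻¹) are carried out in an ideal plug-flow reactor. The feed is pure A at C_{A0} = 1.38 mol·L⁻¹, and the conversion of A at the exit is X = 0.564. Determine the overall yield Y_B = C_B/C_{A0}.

0.139

C_A = C_{A0}(1−X) = 0.6017 mol·L⁻¹.
Along a PFR/batch, dC_B/dC_A = −r_B/(r_B+r_C) = −k₁/(k₁+k₂·C_A).
Integrating from C_{A0} to C_A: C_B = (0.331/1.06)·ln[(0.331+1.06·1.38)/(0.331+1.06·0.602)] = 0.3123·ln(1.794/0.9688) = 0.1924 mol·L⁻¹.
Y_B = C_B/C_{A0} = 0.1924/1.38 = 0.139.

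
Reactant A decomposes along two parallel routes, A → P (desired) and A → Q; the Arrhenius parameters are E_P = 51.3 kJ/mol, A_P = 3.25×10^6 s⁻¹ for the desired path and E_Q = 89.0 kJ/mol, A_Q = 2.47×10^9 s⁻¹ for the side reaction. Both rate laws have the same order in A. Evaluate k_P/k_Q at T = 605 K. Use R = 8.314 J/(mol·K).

2.37

With equal orders, S_{P/Q} = k_P/k_Q = (A_P/A_Q)·exp[(E_Q−E_P)/(RT)].
(E_Q−E_P)/(RT) = (89.0−51.3)×10³/(8.314×605) = 37700/5030 = 7.495.
k_P/k_Q = (3.25×10^6/2.47×10^9)·exp(7.495) = 0.001316 × 1799 = 2.37.
Since E_P < E_Q, lowering the temperature improves selectivity toward P.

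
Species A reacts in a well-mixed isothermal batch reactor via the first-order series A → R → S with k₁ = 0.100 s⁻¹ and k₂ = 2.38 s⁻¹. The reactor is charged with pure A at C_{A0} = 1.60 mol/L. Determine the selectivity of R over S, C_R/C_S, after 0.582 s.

1.16

For first-order series with pure A initially, C_R(t) = k₁C_{A0}/(k₂−k₁)·(e^(−k₁t) − e^(−k₂t)).
e^(−k₁t) = e^(−0.100×0.582) = e^(−0.05820) = 0.9435; e^(−k₂t) = e^(−1.385) = 0.2503.
C_R = 0.100×1.60/(2.38−0.100) × (0.9435−0.2503) = 0.07018×0.6932 = 0.04864 mol/L.
C_A = C_{A0}e^(−k₁t) = 1.510 mol/L, so C_S = C_{A0}−C_A−C_R = 0.04182 mol/L; C_R/C_S = 1.16.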